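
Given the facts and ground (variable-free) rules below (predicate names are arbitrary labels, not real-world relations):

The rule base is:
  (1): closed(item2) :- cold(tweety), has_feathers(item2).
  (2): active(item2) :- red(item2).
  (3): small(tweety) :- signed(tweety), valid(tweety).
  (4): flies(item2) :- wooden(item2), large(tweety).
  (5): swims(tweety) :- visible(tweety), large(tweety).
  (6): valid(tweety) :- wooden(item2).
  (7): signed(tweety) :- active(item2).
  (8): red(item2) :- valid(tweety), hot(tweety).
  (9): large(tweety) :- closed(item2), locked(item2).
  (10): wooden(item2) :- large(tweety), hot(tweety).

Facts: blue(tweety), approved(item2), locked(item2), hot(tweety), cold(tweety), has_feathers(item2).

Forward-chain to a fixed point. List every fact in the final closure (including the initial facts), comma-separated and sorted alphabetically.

active(item2), approved(item2), blue(tweety), closed(item2), cold(tweety), flies(item2), has_feathers(item2), hot(tweety), large(tweety), locked(item2), red(item2), signed(tweety), small(tweety), valid(tweety), wooden(item2)

Round 1: (1) [closed(item2) :- cold(tweety), has_feathers(item2).]. New: closed(item2).
Round 2: (9) [large(tweety) :- closed(item2), locked(item2).]. New: large(tweety).
Round 3: (10) [wooden(item2) :- large(tweety), hot(tweety).]. New: wooden(item2).
Round 4: (4) [flies(item2) :- wooden(item2), large(tweety).]; (6) [valid(tweety) :- wooden(item2).]. New: flies(item2), valid(tweety).
Round 5: (8) [red(item2) :- valid(tweety), hot(tweety).]. New: red(item2).
Round 6: (2) [active(item2) :- red(item2).]. New: active(item2).
Round 7: (7) [signed(tweety) :- active(item2).]. New: signed(tweety).
Round 8: (3) [small(tweety) :- signed(tweety), valid(tweety).]. New: small(tweety).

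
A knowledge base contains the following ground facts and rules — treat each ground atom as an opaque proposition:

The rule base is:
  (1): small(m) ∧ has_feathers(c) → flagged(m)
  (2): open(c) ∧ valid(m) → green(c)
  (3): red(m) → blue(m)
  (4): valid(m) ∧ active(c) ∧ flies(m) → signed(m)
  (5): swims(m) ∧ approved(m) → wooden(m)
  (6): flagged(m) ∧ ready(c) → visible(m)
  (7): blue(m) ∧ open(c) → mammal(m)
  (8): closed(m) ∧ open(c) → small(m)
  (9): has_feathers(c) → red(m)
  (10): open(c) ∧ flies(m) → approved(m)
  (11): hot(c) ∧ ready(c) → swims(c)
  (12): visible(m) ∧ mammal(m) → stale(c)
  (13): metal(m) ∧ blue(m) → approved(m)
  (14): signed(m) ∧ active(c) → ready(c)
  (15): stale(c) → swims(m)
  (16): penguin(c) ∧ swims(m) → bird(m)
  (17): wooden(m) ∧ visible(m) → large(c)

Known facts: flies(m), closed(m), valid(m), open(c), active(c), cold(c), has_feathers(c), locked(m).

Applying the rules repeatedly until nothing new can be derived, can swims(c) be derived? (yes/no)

no

Round 1: (2) [open(c) ∧ valid(m) → green(c)]; (4) [valid(m) ∧ active(c) ∧ flies(m) → signed(m)]; (8) [closed(m) ∧ open(c) → small(m)]; (9) [has_feathers(c) → red(m)]; (10) [open(c) ∧ flies(m) → approved(m)]. Adds green(c), signed(m), small(m), red(m), approved(m).
Round 2: (1) [small(m) ∧ has_feathers(c) → flagged(m)]; (3) [red(m) → blue(m)]; (14) [signed(m) ∧ active(c) → ready(c)]. Adds flagged(m), blue(m), ready(c).
Round 3: (6) [flagged(m) ∧ ready(c) → visible(m)]; (7) [blue(m) ∧ open(c) → mammal(m)]. Adds visible(m), mammal(m).
Round 4: (12) [visible(m) ∧ mammal(m) → stale(c)]. Adds stale(c).
Round 5: (15) [stale(c) → swims(m)]. Adds swims(m).
Round 6: (5) [swims(m) ∧ approved(m) → wooden(m)]. Adds wooden(m).
Round 7: (17) [wooden(m) ∧ visible(m) → large(c)]. Adds large(c).
Fixed point reached. swims(c) is concluded only by (11); (11) needs hot(c) (never derived).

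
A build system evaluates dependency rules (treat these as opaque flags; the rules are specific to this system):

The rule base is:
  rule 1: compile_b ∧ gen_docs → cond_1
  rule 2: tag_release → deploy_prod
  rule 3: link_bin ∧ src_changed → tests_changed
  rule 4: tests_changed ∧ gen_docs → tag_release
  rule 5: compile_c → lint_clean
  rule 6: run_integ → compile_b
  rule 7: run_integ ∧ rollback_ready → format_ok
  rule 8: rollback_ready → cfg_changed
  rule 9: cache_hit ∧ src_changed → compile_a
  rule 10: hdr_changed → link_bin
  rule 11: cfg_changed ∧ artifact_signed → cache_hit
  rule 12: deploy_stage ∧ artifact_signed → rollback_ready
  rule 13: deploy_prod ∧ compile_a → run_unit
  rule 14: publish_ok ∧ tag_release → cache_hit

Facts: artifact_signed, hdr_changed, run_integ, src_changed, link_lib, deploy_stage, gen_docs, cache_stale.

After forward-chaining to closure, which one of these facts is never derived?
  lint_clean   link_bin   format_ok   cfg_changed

Round 1: rule 6 [run_integ → compile_b]; rule 10 [hdr_changed → link_bin]; rule 12 [deploy_stage ∧ artifact_signed → rollback_ready]. Adds compile_b, link_bin, rollback_ready.
Round 2: rule 1 [compile_b ∧ gen_docs → cond_1]; rule 3 [link_bin ∧ src_changed → tests_changed]; rule 7 [run_integ ∧ rollback_ready → format_ok]; rule 8 [rollback_ready → cfg_changed]. Adds cond_1, tests_changed, format_ok, cfg_changed.
Round 3: rule 4 [tests_changed ∧ gen_docs → tag_release]; rule 11 [cfg_changed ∧ artifact_signed → cache_hit]. Adds tag_release, cache_hit.
Round 4: rule 2 [tag_release → deploy_prod]; rule 9 [cache_hit ∧ src_changed → compile_a]. Adds deploy_prod, compile_a.
Round 5: rule 13 [deploy_prod ∧ compile_a → run_unit]. Adds run_unit.
Derived: format_ok (round 2), cfg_changed (round 2), link_bin (round 1). lint_clean never appears in any round.

lint_clean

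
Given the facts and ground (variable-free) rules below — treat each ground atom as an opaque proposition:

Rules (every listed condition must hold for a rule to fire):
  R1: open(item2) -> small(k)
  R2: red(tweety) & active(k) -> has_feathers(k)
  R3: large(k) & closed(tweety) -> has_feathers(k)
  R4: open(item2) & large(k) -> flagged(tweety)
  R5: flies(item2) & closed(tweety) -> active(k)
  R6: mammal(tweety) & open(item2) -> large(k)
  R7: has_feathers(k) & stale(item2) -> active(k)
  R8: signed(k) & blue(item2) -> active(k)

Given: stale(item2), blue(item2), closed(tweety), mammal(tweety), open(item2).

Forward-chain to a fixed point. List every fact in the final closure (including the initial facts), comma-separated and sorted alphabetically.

active(k), blue(item2), closed(tweety), flagged(tweety), has_feathers(k), large(k), mammal(tweety), open(item2), small(k), stale(item2)

Round 1: R1 [open(item2) -> small(k)]; R6 [mammal(tweety) & open(item2) -> large(k)]. New: small(k), large(k).
Round 2: R3 [large(k) & closed(tweety) -> has_feathers(k)]; R4 [open(item2) & large(k) -> flagged(tweety)]. New: has_feathers(k), flagged(tweety).
Round 3: R7 [has_feathers(k) & stale(item2) -> active(k)]. New: active(k).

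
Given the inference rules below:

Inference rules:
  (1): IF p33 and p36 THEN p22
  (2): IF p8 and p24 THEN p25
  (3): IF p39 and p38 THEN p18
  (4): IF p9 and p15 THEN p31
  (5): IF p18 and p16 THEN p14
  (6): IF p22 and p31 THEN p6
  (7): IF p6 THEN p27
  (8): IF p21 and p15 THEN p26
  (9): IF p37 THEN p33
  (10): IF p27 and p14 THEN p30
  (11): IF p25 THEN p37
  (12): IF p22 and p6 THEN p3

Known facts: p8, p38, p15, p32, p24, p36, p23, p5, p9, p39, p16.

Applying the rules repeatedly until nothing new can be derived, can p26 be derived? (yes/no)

Round 1 — (2), (3), (4), derive p25, p18, p31.
Round 2 — (5), (11), derive p14, p37.
Round 3 — (9), derive p33.
Round 4 — (1), derive p22.
Round 5 — (6), derive p6.
Round 6 — (7), (12), derive p27, p3.
Round 7 — (10), derive p30.
Fixed point reached. p26 is concluded only by (8); (8) needs p21 (never derived).

no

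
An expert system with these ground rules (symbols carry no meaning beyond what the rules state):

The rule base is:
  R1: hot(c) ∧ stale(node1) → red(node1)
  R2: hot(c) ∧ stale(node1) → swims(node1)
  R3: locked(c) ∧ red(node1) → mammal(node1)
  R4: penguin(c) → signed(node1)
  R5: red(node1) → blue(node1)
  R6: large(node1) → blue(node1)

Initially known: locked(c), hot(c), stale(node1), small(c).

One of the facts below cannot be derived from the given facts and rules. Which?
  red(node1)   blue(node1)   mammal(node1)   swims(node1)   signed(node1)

signed(node1)

Round 1 — R1, R2, derive red(node1), swims(node1).
Round 2 — R3, R5, derive mammal(node1), blue(node1).
Derived: swims(node1) (round 1), blue(node1) (round 2), red(node1) (round 1), mammal(node1) (round 2). signed(node1) never appears in any round.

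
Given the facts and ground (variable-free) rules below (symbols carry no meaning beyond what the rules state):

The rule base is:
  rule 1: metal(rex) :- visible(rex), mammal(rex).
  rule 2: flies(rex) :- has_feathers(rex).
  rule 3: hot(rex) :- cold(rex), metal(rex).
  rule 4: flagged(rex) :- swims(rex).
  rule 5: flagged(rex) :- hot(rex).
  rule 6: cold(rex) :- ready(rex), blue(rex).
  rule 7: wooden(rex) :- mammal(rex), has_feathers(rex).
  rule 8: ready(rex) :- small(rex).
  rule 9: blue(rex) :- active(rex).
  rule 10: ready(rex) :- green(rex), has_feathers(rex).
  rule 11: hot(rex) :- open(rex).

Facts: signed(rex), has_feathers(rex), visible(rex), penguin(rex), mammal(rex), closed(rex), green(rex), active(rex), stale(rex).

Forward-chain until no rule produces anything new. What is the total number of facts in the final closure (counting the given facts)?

17

Round 1: rule 1 [metal(rex) :- visible(rex), mammal(rex).]; rule 2 [flies(rex) :- has_feathers(rex).]; rule 7 [wooden(rex) :- mammal(rex), has_feathers(rex).]; rule 9 [blue(rex) :- active(rex).]; rule 10 [ready(rex) :- green(rex), has_feathers(rex).]. New: metal(rex), flies(rex), wooden(rex), blue(rex), ready(rex).
Round 2: rule 6 [cold(rex) :- ready(rex), blue(rex).]. New: cold(rex).
Round 3: rule 3 [hot(rex) :- cold(rex), metal(rex).]. New: hot(rex).
Round 4: rule 5 [flagged(rex) :- hot(rex).]. New: flagged(rex).
Closure: {active(rex), blue(rex), closed(rex), cold(rex), flagged(rex), flies(rex), green(rex), has_feathers(rex), hot(rex), mammal(rex), metal(rex), penguin(rex), ready(rex), signed(rex), stale(rex), visible(rex), wooden(rex)} — 17 facts.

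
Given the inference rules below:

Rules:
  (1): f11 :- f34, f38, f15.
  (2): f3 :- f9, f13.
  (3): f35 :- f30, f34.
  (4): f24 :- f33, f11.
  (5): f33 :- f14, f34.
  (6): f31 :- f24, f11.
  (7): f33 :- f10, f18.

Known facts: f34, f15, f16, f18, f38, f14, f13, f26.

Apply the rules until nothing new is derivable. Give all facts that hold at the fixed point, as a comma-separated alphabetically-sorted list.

f11, f13, f14, f15, f16, f18, f24, f26, f31, f33, f34, f38

Round 1: (1) [f11 :- f34, f38, f15.]; (5) [f33 :- f14, f34.]. Adds f11, f33.
Round 2: (4) [f24 :- f33, f11.]. Adds f24.
Round 3: (6) [f31 :- f24, f11.]. Adds f31.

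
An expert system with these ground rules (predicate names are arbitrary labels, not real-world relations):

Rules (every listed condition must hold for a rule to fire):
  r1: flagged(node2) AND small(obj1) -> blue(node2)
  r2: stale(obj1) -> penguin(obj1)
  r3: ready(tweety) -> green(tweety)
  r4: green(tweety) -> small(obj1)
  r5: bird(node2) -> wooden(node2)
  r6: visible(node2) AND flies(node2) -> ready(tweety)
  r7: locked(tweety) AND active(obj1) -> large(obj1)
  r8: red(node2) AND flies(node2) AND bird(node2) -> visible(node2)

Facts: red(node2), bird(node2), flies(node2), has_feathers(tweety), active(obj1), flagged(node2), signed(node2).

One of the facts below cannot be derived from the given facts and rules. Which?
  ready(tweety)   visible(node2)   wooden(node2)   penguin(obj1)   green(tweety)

penguin(obj1)

Round 1 — r5, r8, derive wooden(node2), visible(node2).
Round 2 — r6, derive ready(tweety).
Round 3 — r3, derive green(tweety).
Round 4 — r4, derive small(obj1).
Round 5 — r1, derive blue(node2).
Derived: green(tweety) (round 3), wooden(node2) (round 1), ready(tweety) (round 2), visible(node2) (round 1). penguin(obj1) never appears in any round.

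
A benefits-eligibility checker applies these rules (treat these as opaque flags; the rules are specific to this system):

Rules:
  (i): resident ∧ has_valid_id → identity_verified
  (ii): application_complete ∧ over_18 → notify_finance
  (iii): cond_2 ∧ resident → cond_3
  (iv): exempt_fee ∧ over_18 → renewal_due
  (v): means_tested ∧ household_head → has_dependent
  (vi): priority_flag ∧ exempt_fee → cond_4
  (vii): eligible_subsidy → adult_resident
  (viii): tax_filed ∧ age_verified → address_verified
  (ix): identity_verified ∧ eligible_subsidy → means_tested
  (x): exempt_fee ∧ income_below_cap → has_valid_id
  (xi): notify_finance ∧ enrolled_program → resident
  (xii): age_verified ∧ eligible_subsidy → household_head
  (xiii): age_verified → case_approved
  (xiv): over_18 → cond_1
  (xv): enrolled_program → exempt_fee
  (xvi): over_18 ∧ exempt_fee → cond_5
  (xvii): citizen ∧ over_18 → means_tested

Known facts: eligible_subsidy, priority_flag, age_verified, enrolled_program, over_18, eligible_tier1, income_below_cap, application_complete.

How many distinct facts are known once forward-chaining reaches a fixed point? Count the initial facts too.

22

[1] (ii) [application_complete ∧ over_18 → notify_finance]; (vii) [eligible_subsidy → adult_resident]; (xii) [age_verified ∧ eligible_subsidy → household_head]; (xiii) [age_verified → case_approved]; (xiv) [over_18 → cond_1]; (xv) [enrolled_program → exempt_fee]. ⇒ new: notify_finance, adult_resident, household_head, case_approved, cond_1, exempt_fee.
[2] (iv) [exempt_fee ∧ over_18 → renewal_due]; (vi) [priority_flag ∧ exempt_fee → cond_4]; (x) [exempt_fee ∧ income_below_cap → has_valid_id]; (xi) [notify_finance ∧ enrolled_program → resident]; (xvi) [over_18 ∧ exempt_fee → cond_5]. ⇒ new: renewal_due, cond_4, has_valid_id, resident, cond_5.
[3] (i) [resident ∧ has_valid_id → identity_verified]. ⇒ new: identity_verified.
[4] (ix) [identity_verified ∧ eligible_subsidy → means_tested]. ⇒ new: means_tested.
[5] (v) [means_tested ∧ household_head → has_dependent]. ⇒ new: has_dependent.
Closure: {adult_resident, age_verified, application_complete, case_approved, cond_1, cond_4, cond_5, eligible_subsidy, eligible_tier1, enrolled_program, exempt_fee, has_dependent, has_valid_id, household_head, identity_verified, income_below_cap, means_tested, notify_finance, over_18, priority_flag, renewal_due, resident} — 22 facts.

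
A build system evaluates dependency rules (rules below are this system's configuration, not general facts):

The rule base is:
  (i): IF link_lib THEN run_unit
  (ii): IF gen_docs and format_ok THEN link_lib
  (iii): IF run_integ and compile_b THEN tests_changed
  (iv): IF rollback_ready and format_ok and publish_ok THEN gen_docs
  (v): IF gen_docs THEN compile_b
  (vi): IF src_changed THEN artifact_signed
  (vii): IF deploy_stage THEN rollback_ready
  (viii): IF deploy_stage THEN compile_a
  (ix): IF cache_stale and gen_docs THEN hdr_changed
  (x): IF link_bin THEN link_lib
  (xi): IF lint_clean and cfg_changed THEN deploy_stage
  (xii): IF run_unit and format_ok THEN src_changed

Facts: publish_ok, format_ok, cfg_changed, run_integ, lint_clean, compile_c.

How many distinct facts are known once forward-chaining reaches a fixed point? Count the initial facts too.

[1] (xi) [IF lint_clean and cfg_changed THEN deploy_stage]. ⇒ new: deploy_stage.
[2] (vii) [IF deploy_stage THEN rollback_ready]; (viii) [IF deploy_stage THEN compile_a]. ⇒ new: rollback_ready, compile_a.
[3] (iv) [IF rollback_ready and format_ok and publish_ok THEN gen_docs]. ⇒ new: gen_docs.
[4] (ii) [IF gen_docs and format_ok THEN link_lib]; (v) [IF gen_docs THEN compile_b]. ⇒ new: link_lib, compile_b.
[5] (i) [IF link_lib THEN run_unit]; (iii) [IF run_integ and compile_b THEN tests_changed]. ⇒ new: run_unit, tests_changed.
[6] (xii) [IF run_unit and format_ok THEN src_changed]. ⇒ new: src_changed.
[7] (vi) [IF src_changed THEN artifact_signed]. ⇒ new: artifact_signed.
Closure: {artifact_signed, cfg_changed, compile_a, compile_b, compile_c, deploy_stage, format_ok, gen_docs, link_lib, lint_clean, publish_ok, rollback_ready, run_integ, run_unit, src_changed, tests_changed} — 16 facts.

16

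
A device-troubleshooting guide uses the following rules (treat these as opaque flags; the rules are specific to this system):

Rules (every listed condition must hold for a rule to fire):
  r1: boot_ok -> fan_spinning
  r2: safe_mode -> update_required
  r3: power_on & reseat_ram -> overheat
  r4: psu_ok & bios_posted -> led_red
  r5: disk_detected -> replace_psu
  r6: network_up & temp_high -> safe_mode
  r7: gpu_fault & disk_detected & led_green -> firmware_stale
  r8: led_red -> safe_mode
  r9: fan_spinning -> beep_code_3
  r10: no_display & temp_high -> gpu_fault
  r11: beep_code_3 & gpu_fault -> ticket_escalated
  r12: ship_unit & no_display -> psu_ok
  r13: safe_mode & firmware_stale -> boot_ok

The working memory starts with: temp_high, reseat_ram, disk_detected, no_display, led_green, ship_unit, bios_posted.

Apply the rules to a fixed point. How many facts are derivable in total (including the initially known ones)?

18

Round 1 — r5, r10, r12, derive replace_psu, gpu_fault, psu_ok.
Round 2 — r4, r7, derive led_red, firmware_stale.
Round 3 — r8, derive safe_mode.
Round 4 — r2, r13, derive update_required, boot_ok.
Round 5 — r1, derive fan_spinning.
Round 6 — r9, derive beep_code_3.
Round 7 — r11, derive ticket_escalated.
Closure: {beep_code_3, bios_posted, boot_ok, disk_detected, fan_spinning, firmware_stale, gpu_fault, led_green, led_red, no_display, psu_ok, replace_psu, reseat_ram, safe_mode, ship_unit, temp_high, ticket_escalated, update_required} — 18 facts.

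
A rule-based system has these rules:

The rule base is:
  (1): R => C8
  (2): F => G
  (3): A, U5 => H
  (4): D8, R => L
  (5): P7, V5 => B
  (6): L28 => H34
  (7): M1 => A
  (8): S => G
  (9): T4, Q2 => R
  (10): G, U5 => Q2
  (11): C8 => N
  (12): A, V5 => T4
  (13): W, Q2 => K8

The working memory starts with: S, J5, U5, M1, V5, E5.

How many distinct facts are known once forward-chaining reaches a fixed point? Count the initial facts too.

Round 1 — (7), (8), derive A, G.
Round 2 — (3), (10), (12), derive H, Q2, T4.
Round 3 — (9), derive R.
Round 4 — (1), derive C8.
Round 5 — (11), derive N.
Closure: {A, C8, E5, G, H, J5, M1, N, Q2, R, S, T4, U5, V5} — 14 facts.

14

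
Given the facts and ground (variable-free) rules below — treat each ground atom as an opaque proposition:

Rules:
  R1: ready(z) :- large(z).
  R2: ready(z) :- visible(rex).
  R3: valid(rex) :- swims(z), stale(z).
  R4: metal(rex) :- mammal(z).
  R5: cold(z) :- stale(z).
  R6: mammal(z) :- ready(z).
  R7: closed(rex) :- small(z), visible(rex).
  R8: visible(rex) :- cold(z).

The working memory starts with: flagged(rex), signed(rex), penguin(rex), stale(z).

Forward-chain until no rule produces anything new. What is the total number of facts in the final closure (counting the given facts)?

9

Round 1: R5 [cold(z) :- stale(z).]. New: cold(z).
Round 2: R8 [visible(rex) :- cold(z).]. New: visible(rex).
Round 3: R2 [ready(z) :- visible(rex).]. New: ready(z).
Round 4: R6 [mammal(z) :- ready(z).]. New: mammal(z).
Round 5: R4 [metal(rex) :- mammal(z).]. New: metal(rex).
Closure: {cold(z), flagged(rex), mammal(z), metal(rex), penguin(rex), ready(z), signed(rex), stale(z), visible(rex)} — 9 facts.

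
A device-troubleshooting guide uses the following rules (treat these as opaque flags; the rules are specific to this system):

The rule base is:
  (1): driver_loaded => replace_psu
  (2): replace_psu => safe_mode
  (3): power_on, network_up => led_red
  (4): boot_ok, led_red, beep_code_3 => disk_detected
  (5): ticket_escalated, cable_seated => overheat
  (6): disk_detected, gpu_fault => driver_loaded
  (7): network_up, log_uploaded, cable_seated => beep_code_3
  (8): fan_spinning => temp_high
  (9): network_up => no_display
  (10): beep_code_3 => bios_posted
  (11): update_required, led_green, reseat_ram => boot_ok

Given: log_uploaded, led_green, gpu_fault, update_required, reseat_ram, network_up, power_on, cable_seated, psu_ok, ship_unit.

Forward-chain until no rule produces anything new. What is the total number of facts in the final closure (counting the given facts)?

19

[1] (3) [power_on, network_up => led_red]; (7) [network_up, log_uploaded, cable_seated => beep_code_3]; (9) [network_up => no_display]; (11) [update_required, led_green, reseat_ram => boot_ok]. ⇒ new: led_red, beep_code_3, no_display, boot_ok.
[2] (4) [boot_ok, led_red, beep_code_3 => disk_detected]; (10) [beep_code_3 => bios_posted]. ⇒ new: disk_detected, bios_posted.
[3] (6) [disk_detected, gpu_fault => driver_loaded]. ⇒ new: driver_loaded.
[4] (1) [driver_loaded => replace_psu]. ⇒ new: replace_psu.
[5] (2) [replace_psu => safe_mode]. ⇒ new: safe_mode.
Closure: {beep_code_3, bios_posted, boot_ok, cable_seated, disk_detected, driver_loaded, gpu_fault, led_green, led_red, log_uploaded, network_up, no_display, power_on, psu_ok, replace_psu, reseat_ram, safe_mode, ship_unit, update_required} — 19 facts.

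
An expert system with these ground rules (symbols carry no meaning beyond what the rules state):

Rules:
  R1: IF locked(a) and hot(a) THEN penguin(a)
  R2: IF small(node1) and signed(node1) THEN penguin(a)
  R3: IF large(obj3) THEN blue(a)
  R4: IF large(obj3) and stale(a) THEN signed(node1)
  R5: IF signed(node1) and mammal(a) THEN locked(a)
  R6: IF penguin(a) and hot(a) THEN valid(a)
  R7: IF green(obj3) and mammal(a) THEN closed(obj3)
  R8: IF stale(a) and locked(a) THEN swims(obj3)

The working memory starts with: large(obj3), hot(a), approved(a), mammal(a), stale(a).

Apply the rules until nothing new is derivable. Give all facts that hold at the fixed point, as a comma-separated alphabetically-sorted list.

approved(a), blue(a), hot(a), large(obj3), locked(a), mammal(a), penguin(a), signed(node1), stale(a), swims(obj3), valid(a)

Round 1 fires R3, R4, giving blue(a), signed(node1).
Round 2 fires R5, giving locked(a).
Round 3 fires R1, R8, giving penguin(a), swims(obj3).
Round 4 fires R6, giving valid(a).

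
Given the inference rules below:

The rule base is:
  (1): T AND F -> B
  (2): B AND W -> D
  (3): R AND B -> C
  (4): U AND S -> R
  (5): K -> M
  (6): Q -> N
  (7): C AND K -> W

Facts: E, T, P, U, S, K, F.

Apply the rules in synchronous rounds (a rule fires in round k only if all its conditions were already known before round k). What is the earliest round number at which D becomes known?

4

Round 1 — (1), (4), (5), derive B, R, M.
Round 2 — (3), derive C.
Round 3 — (7), derive W.
Round 4 — (2), derive D.
D first appears in round 4.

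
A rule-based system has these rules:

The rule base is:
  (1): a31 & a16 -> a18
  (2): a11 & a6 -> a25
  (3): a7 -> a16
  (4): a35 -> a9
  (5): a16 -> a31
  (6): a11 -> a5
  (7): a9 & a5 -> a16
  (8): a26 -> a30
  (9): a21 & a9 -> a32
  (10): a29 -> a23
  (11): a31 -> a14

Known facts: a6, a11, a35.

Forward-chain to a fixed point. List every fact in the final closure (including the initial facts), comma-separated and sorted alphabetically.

[1] (2) [a11 & a6 -> a25]; (4) [a35 -> a9]; (6) [a11 -> a5]. ⇒ new: a25, a9, a5.
[2] (7) [a9 & a5 -> a16]. ⇒ new: a16.
[3] (5) [a16 -> a31]. ⇒ new: a31.
[4] (1) [a31 & a16 -> a18]; (11) [a31 -> a14]. ⇒ new: a18, a14.

a11, a14, a16, a18, a25, a31, a35, a5, a6, a9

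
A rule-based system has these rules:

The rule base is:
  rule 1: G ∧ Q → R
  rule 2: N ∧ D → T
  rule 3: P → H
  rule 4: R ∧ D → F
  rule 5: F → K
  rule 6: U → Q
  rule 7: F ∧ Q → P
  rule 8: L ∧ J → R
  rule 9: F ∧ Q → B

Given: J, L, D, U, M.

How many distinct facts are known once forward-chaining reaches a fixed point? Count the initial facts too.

12

Round 1: rule 6 [U → Q]; rule 8 [L ∧ J → R]. Adds Q, R.
Round 2: rule 4 [R ∧ D → F]. Adds F.
Round 3: rule 5 [F → K]; rule 7 [F ∧ Q → P]; rule 9 [F ∧ Q → B]. Adds K, P, B.
Round 4: rule 3 [P → H]. Adds H.
Closure: {B, D, F, H, J, K, L, M, P, Q, R, U} — 12 facts.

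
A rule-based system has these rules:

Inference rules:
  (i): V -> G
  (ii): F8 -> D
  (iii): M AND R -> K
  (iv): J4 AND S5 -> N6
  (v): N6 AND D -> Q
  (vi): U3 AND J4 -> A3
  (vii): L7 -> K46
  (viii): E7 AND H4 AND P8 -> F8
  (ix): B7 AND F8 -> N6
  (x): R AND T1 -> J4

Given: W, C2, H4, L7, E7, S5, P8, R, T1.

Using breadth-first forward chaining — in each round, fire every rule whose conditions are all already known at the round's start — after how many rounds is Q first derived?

3

Round 1 fires (vii), (viii), (x), giving K46, F8, J4.
Round 2 fires (ii), (iv), giving D, N6.
Round 3 fires (v), giving Q.
Q first appears in round 3.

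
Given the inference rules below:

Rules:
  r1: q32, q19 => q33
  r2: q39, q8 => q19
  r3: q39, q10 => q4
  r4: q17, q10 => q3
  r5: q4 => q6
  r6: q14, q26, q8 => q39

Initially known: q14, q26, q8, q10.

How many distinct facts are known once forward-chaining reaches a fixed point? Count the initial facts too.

8

Round 1: r6 [q14, q26, q8 => q39]. Adds q39.
Round 2: r2 [q39, q8 => q19]; r3 [q39, q10 => q4]. Adds q19, q4.
Round 3: r5 [q4 => q6]. Adds q6.
Closure: {q10, q14, q19, q26, q39, q4, q6, q8} — 8 facts.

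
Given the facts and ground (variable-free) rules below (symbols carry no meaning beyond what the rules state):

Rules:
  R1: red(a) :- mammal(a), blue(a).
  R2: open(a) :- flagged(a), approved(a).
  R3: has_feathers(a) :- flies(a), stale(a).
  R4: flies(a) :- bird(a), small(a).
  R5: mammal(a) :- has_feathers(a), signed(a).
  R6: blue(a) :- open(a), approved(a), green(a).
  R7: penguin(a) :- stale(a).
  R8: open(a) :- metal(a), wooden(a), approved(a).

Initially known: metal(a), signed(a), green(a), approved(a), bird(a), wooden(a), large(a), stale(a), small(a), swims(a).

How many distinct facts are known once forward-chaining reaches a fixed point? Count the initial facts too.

17

Round 1 fires R4, R7, R8, giving flies(a), penguin(a), open(a).
Round 2 fires R3, R6, giving has_feathers(a), blue(a).
Round 3 fires R5, giving mammal(a).
Round 4 fires R1, giving red(a).
Closure: {approved(a), bird(a), blue(a), flies(a), green(a), has_feathers(a), large(a), mammal(a), metal(a), open(a), penguin(a), red(a), signed(a), small(a), stale(a), swims(a), wooden(a)} — 17 facts.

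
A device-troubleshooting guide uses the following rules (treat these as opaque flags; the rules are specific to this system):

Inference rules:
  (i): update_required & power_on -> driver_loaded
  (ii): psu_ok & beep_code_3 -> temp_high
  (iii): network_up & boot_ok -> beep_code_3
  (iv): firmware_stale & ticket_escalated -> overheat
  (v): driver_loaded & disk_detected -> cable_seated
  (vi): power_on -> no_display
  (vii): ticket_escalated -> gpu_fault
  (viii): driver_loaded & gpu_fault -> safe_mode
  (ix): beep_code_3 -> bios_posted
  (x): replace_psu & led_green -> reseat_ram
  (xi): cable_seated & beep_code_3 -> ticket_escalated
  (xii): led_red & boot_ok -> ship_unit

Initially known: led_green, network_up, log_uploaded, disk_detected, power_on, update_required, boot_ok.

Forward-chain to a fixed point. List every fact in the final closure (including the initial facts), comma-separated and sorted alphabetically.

Round 1: (i) [update_required & power_on -> driver_loaded]; (iii) [network_up & boot_ok -> beep_code_3]; (vi) [power_on -> no_display]. Adds driver_loaded, beep_code_3, no_display.
Round 2: (v) [driver_loaded & disk_detected -> cable_seated]; (ix) [beep_code_3 -> bios_posted]. Adds cable_seated, bios_posted.
Round 3: (xi) [cable_seated & beep_code_3 -> ticket_escalated]. Adds ticket_escalated.
Round 4: (vii) [ticket_escalated -> gpu_fault]. Adds gpu_fault.
Round 5: (viii) [driver_loaded & gpu_fault -> safe_mode]. Adds safe_mode.

beep_code_3, bios_posted, boot_ok, cable_seated, disk_detected, driver_loaded, gpu_fault, led_green, log_uploaded, network_up, no_display, power_on, safe_mode, ticket_escalated, update_required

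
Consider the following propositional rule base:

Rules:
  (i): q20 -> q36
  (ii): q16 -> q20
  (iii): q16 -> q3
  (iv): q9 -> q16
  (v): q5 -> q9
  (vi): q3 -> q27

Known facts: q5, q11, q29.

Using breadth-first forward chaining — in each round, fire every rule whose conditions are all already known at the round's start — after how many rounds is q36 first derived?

4

Round 1 fires (v), giving q9.
Round 2 fires (iv), giving q16.
Round 3 fires (ii), (iii), giving q20, q3.
Round 4 fires (i), (vi), giving q36, q27.
q36 first appears in round 4.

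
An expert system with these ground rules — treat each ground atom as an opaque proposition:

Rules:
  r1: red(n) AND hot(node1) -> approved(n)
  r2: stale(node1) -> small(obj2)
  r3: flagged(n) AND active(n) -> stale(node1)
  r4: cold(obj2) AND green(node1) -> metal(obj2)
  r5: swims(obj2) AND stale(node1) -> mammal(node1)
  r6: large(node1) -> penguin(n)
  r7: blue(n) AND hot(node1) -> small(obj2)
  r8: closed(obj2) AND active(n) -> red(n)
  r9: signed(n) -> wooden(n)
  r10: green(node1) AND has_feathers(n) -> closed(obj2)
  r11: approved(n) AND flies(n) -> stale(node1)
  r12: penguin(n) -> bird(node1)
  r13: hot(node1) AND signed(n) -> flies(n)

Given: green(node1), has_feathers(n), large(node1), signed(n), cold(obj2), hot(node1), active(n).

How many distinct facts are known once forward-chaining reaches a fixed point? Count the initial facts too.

17

Round 1 — r4, r6, r9, r10, r13, derive metal(obj2), penguin(n), wooden(n), closed(obj2), flies(n).
Round 2 — r8, r12, derive red(n), bird(node1).
Round 3 — r1, derive approved(n).
Round 4 — r11, derive stale(node1).
Round 5 — r2, derive small(obj2).
Closure: {active(n), approved(n), bird(node1), closed(obj2), cold(obj2), flies(n), green(node1), has_feathers(n), hot(node1), large(node1), metal(obj2), penguin(n), red(n), signed(n), small(obj2), stale(node1), wooden(n)} — 17 facts.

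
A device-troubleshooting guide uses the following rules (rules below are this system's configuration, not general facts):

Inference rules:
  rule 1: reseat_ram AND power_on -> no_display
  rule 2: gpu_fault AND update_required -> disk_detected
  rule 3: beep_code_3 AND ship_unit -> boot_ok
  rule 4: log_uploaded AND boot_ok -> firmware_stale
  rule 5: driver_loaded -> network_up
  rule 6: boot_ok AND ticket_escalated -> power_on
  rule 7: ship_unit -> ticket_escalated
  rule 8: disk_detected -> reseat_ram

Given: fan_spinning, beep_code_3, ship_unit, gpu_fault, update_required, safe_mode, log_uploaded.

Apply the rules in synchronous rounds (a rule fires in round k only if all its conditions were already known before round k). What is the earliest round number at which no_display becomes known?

Round 1 — rule 2, rule 3, rule 7, derive disk_detected, boot_ok, ticket_escalated.
Round 2 — rule 4, rule 6, rule 8, derive firmware_stale, power_on, reseat_ram.
Round 3 — rule 1, derive no_display.
no_display first appears in round 3.

3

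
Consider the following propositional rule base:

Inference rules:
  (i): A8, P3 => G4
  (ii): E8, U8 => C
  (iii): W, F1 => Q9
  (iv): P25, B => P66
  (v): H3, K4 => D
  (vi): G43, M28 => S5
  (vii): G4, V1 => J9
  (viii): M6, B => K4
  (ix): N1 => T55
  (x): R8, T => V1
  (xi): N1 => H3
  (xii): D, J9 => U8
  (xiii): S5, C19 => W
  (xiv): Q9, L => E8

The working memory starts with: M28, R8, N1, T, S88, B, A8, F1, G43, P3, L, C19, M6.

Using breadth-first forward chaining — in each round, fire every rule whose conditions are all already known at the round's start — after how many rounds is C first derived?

5

Round 1: (i) [A8, P3 => G4]; (vi) [G43, M28 => S5]; (viii) [M6, B => K4]; (ix) [N1 => T55]; (x) [R8, T => V1]; (xi) [N1 => H3]. Adds G4, S5, K4, T55, V1, H3.
Round 2: (v) [H3, K4 => D]; (vii) [G4, V1 => J9]; (xiii) [S5, C19 => W]. Adds D, J9, W.
Round 3: (iii) [W, F1 => Q9]; (xii) [D, J9 => U8]. Adds Q9, U8.
Round 4: (xiv) [Q9, L => E8]. Adds E8.
Round 5: (ii) [E8, U8 => C]. Adds C.
C first appears in round 5.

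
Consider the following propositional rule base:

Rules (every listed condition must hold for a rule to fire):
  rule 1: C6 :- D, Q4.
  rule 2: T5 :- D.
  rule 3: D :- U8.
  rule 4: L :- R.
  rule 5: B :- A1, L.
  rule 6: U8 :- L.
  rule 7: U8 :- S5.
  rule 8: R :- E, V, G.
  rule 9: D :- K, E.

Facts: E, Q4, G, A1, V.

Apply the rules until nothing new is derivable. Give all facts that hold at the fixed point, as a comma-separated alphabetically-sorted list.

A1, B, C6, D, E, G, L, Q4, R, T5, U8, V

Round 1: rule 8 [R :- E, V, G.]. Adds R.
Round 2: rule 4 [L :- R.]. Adds L.
Round 3: rule 5 [B :- A1, L.]; rule 6 [U8 :- L.]. Adds B, U8.
Round 4: rule 3 [D :- U8.]. Adds D.
Round 5: rule 1 [C6 :- D, Q4.]; rule 2 [T5 :- D.]. Adds C6, T5.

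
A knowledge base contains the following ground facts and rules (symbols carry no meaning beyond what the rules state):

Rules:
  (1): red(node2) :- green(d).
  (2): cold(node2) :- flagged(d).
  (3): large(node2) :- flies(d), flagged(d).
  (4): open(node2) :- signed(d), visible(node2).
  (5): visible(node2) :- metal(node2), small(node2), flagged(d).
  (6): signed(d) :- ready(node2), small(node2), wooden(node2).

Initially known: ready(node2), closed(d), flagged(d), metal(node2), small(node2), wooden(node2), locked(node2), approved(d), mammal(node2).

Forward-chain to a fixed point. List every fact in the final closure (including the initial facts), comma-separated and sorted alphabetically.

[1] (2) [cold(node2) :- flagged(d).]; (5) [visible(node2) :- metal(node2), small(node2), flagged(d).]; (6) [signed(d) :- ready(node2), small(node2), wooden(node2).]. ⇒ new: cold(node2), visible(node2), signed(d).
[2] (4) [open(node2) :- signed(d), visible(node2).]. ⇒ new: open(node2).

approved(d), closed(d), cold(node2), flagged(d), locked(node2), mammal(node2), metal(node2), open(node2), ready(node2), signed(d), small(node2), visible(node2), wooden(node2)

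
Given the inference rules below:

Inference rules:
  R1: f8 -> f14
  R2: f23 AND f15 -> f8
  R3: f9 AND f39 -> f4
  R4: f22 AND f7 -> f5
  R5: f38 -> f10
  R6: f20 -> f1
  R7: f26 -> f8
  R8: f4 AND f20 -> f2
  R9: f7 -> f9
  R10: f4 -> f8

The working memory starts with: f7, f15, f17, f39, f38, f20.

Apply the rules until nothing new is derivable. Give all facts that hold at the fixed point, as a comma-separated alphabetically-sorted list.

f1, f10, f14, f15, f17, f2, f20, f38, f39, f4, f7, f8, f9

Round 1 — R5, R6, R9, derive f10, f1, f9.
Round 2 — R3, derive f4.
Round 3 — R8, R10, derive f2, f8.
Round 4 — R1, derive f14.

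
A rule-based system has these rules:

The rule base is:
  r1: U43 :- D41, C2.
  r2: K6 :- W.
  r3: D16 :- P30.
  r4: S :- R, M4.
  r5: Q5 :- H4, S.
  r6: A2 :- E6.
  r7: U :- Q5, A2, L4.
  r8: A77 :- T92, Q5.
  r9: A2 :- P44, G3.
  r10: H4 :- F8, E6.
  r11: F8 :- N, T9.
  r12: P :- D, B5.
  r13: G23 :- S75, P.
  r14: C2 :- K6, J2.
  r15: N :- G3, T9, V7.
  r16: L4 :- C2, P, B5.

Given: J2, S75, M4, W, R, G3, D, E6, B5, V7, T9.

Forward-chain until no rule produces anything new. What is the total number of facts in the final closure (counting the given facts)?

Round 1 fires r2, r4, r6, r12, r15, giving K6, S, A2, P, N.
Round 2 fires r11, r13, r14, giving F8, G23, C2.
Round 3 fires r10, r16, giving H4, L4.
Round 4 fires r5, giving Q5.
Round 5 fires r7, giving U.
Closure: {A2, B5, C2, D, E6, F8, G23, G3, H4, J2, K6, L4, M4, N, P, Q5, R, S, S75, T9, U, V7, W} — 23 facts.

23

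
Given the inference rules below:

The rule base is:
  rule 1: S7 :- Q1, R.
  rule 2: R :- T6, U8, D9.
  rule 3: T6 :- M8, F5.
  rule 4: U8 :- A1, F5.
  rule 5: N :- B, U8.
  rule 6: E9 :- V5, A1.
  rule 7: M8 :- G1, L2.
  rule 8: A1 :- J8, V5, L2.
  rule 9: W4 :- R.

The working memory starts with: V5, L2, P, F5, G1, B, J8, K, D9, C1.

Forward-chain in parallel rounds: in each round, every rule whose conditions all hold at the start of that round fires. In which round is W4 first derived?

4

[1] rule 7 [M8 :- G1, L2.]; rule 8 [A1 :- J8, V5, L2.]. ⇒ new: M8, A1.
[2] rule 3 [T6 :- M8, F5.]; rule 4 [U8 :- A1, F5.]; rule 6 [E9 :- V5, A1.]. ⇒ new: T6, U8, E9.
[3] rule 2 [R :- T6, U8, D9.]; rule 5 [N :- B, U8.]. ⇒ new: R, N.
[4] rule 9 [W4 :- R.]. ⇒ new: W4.
W4 first appears in round 4.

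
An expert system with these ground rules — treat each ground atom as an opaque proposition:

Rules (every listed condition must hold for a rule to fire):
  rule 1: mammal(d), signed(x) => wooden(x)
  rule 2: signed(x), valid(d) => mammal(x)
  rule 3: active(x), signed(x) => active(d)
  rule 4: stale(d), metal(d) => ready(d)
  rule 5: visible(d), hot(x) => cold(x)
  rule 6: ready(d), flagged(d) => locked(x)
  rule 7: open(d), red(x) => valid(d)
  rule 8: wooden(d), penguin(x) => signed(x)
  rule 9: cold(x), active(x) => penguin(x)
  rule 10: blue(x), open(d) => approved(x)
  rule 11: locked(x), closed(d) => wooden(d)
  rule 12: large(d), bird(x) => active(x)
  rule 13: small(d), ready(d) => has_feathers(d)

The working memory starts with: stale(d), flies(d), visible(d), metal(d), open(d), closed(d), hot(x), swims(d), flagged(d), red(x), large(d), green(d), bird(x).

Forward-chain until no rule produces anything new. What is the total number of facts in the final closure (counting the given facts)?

23

Round 1 fires rule 4, rule 5, rule 7, rule 12, giving ready(d), cold(x), valid(d), active(x).
Round 2 fires rule 6, rule 9, giving locked(x), penguin(x).
Round 3 fires rule 11, giving wooden(d).
Round 4 fires rule 8, giving signed(x).
Round 5 fires rule 2, rule 3, giving mammal(x), active(d).
Closure: {active(d), active(x), bird(x), closed(d), cold(x), flagged(d), flies(d), green(d), hot(x), large(d), locked(x), mammal(x), metal(d), open(d), penguin(x), ready(d), red(x), signed(x), stale(d), swims(d), valid(d), visible(d), wooden(d)} — 23 facts.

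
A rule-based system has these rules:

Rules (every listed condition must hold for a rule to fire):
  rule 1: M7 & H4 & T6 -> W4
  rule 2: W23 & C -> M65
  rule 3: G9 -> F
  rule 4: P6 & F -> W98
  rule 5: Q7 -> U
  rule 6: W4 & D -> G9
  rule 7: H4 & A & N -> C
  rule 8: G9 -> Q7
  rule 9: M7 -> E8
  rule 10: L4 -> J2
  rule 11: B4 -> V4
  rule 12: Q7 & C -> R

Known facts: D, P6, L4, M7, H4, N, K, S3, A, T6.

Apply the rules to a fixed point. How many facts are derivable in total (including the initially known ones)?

20

[1] rule 1 [M7 & H4 & T6 -> W4]; rule 7 [H4 & A & N -> C]; rule 9 [M7 -> E8]; rule 10 [L4 -> J2]. ⇒ new: W4, C, E8, J2.
[2] rule 6 [W4 & D -> G9]. ⇒ new: G9.
[3] rule 3 [G9 -> F]; rule 8 [G9 -> Q7]. ⇒ new: F, Q7.
[4] rule 4 [P6 & F -> W98]; rule 5 [Q7 -> U]; rule 12 [Q7 & C -> R]. ⇒ new: W98, U, R.
Closure: {A, C, D, E8, F, G9, H4, J2, K, L4, M7, N, P6, Q7, R, S3, T6, U, W4, W98} — 20 facts.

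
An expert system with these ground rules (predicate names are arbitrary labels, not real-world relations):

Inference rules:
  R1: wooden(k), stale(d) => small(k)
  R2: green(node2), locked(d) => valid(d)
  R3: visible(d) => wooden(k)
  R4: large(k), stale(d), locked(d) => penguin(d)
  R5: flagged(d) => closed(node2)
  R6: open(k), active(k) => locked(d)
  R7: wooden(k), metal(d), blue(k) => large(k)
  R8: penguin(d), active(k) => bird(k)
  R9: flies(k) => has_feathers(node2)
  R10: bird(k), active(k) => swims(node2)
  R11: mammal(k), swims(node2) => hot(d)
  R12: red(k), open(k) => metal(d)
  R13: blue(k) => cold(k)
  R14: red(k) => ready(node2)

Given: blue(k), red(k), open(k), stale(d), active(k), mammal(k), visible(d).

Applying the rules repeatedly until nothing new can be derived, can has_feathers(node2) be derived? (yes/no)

no

[1] R3 [visible(d) => wooden(k)]; R6 [open(k), active(k) => locked(d)]; R12 [red(k), open(k) => metal(d)]; R13 [blue(k) => cold(k)]; R14 [red(k) => ready(node2)]. ⇒ new: wooden(k), locked(d), metal(d), cold(k), ready(node2).
[2] R1 [wooden(k), stale(d) => small(k)]; R7 [wooden(k), metal(d), blue(k) => large(k)]. ⇒ new: small(k), large(k).
[3] R4 [large(k), stale(d), locked(d) => penguin(d)]. ⇒ new: penguin(d).
[4] R8 [penguin(d), active(k) => bird(k)]. ⇒ new: bird(k).
[5] R10 [bird(k), active(k) => swims(node2)]. ⇒ new: swims(node2).
[6] R11 [mammal(k), swims(node2) => hot(d)]. ⇒ new: hot(d).
Fixed point reached. has_feathers(node2) is concluded only by R9; R9 needs flies(k) (never derived).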